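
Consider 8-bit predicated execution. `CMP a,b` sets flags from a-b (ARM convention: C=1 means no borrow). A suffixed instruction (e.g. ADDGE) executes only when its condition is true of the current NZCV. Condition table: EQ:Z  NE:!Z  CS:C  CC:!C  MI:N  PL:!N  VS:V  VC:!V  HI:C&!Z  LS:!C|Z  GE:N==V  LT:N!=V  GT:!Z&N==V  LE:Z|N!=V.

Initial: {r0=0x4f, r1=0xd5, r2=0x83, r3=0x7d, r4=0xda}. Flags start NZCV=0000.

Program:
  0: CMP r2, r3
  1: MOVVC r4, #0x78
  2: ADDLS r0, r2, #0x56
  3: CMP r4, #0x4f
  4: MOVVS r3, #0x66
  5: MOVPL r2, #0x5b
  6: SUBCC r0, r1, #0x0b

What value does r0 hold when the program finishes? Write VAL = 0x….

VAL = 0x4f

[0] flags=0011 → (cmp)
[1] flags=0011 VC?F → skip
[2] flags=0011 LS?F → skip
[3] flags=1010 → (cmp)
[4] flags=1010 VS?F → skip
[5] flags=1010 PL?F → skip
[6] flags=1010 CC?F → skip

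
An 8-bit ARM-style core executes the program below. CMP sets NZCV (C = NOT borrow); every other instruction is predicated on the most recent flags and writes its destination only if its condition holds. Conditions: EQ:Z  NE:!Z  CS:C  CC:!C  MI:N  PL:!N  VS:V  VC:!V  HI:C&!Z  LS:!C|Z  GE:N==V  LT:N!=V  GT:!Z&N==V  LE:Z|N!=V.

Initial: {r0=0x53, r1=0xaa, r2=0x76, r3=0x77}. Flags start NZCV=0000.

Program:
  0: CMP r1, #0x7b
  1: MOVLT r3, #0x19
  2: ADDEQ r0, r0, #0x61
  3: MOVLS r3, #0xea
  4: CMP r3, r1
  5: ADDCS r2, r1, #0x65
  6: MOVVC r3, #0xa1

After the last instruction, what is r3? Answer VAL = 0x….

0: ✓ CMP  NZCV=0011
1: ✓ MOVLT  r3←0x19
2: · ADDEQ
3: · MOVLS
4: ✓ CMP  NZCV=0000
5: · ADDCS
6: ✓ MOVVC  r3←0xa1

VAL = 0xa1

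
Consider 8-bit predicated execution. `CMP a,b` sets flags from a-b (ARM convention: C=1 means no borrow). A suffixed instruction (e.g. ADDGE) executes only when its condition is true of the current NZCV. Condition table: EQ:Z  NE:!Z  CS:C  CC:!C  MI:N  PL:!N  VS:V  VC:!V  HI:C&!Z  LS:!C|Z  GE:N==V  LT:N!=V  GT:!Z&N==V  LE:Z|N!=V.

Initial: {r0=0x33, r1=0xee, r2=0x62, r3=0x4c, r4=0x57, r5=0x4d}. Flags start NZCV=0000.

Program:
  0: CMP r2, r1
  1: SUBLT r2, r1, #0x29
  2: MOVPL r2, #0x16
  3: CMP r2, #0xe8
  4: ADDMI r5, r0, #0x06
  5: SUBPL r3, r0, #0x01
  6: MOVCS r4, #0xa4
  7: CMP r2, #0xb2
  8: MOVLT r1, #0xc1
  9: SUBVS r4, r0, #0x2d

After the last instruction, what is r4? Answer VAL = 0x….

[0] flags=0000 → (cmp)
[1] flags=0000 LT?F → skip
[2] flags=0000 PL?T → r2=0x16
[3] flags=0000 → (cmp)
[4] flags=0000 MI?F → skip
[5] flags=0000 PL?T → r3=0x32
[6] flags=0000 CS?F → skip
[7] flags=0000 → (cmp)
[8] flags=0000 LT?F → skip
[9] flags=0000 VS?F → skip

VAL = 0x57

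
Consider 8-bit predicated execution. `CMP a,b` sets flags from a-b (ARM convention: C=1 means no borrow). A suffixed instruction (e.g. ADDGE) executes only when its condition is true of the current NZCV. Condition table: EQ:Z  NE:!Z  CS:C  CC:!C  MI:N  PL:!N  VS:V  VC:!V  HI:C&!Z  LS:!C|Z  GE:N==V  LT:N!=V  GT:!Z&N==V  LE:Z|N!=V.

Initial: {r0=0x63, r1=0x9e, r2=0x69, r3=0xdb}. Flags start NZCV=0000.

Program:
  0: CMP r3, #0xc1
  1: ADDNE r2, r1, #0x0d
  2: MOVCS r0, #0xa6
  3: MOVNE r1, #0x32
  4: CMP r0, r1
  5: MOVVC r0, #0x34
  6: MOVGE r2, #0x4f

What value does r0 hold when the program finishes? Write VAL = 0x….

VAL = 0xa6

0: ✓ CMP  NZCV=0010
1: ✓ ADDNE  r2←0xab
2: ✓ MOVCS  r0←0xa6
3: ✓ MOVNE  r1←0x32
4: ✓ CMP  NZCV=0011
5: · MOVVC
6: · MOVGE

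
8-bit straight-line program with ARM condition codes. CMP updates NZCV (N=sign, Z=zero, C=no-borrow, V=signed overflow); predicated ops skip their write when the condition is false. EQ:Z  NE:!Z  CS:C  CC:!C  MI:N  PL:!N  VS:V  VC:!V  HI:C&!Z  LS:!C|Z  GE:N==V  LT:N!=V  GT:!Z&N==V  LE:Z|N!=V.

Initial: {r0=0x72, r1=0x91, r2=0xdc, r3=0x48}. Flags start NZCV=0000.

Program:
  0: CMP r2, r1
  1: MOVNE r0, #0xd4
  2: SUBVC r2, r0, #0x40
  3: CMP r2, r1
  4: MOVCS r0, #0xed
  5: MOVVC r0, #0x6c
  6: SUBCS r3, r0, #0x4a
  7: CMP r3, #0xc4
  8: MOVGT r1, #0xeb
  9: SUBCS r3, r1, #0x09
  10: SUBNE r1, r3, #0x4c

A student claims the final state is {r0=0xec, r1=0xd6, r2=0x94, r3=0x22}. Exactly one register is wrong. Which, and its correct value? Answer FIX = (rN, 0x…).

[0] flags=0010 → (cmp)
[1] flags=0010 NE?T → r0=0xd4
[2] flags=0010 VC?T → r2=0x94
[3] flags=0010 → (cmp)
[4] flags=0010 CS?T → r0=0xed
[5] flags=0010 VC?T → r0=0x6c
[6] flags=0010 CS?T → r3=0x22
[7] flags=0000 → (cmp)
[8] flags=0000 GT?T → r1=0xeb
[9] flags=0000 CS?F → skip
[10] flags=0000 NE?T → r1=0xd6

FIX = (r0, 0x6c)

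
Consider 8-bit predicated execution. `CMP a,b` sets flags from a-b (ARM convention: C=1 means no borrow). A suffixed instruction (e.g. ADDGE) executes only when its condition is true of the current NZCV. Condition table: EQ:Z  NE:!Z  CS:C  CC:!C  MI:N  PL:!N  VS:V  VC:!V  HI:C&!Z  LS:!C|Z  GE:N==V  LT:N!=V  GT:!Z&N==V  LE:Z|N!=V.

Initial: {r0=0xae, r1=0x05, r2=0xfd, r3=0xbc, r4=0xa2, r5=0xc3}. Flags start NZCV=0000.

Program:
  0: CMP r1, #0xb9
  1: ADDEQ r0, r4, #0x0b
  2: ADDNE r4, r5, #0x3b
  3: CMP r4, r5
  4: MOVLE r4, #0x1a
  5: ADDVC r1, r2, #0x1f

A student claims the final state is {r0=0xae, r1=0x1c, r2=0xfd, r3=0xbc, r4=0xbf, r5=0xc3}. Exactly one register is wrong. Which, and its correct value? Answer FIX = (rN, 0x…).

[0] flags=0000 → (cmp)
[1] flags=0000 EQ?F → skip
[2] flags=0000 NE?T → r4=0xfe
[3] flags=0010 → (cmp)
[4] flags=0010 LE?F → skip
[5] flags=0010 VC?T → r1=0x1c

FIX = (r4, 0xfe)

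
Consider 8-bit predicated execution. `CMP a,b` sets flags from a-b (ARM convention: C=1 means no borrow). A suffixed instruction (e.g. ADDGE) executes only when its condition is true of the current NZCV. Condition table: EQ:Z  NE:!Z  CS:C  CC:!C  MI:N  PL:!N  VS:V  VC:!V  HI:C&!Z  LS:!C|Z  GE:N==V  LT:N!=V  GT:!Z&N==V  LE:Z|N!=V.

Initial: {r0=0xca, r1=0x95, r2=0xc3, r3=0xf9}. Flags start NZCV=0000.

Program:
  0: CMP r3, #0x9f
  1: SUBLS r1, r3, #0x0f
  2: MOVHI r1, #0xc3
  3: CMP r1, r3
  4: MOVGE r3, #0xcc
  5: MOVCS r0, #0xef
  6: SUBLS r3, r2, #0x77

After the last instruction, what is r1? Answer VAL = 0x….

VAL = 0xc3

0: ✓ CMP  NZCV=0010
1: · SUBLS
2: ✓ MOVHI  r1←0xc3
3: ✓ CMP  NZCV=1000
4: · MOVGE
5: · MOVCS
6: ✓ SUBLS  r3←0x4c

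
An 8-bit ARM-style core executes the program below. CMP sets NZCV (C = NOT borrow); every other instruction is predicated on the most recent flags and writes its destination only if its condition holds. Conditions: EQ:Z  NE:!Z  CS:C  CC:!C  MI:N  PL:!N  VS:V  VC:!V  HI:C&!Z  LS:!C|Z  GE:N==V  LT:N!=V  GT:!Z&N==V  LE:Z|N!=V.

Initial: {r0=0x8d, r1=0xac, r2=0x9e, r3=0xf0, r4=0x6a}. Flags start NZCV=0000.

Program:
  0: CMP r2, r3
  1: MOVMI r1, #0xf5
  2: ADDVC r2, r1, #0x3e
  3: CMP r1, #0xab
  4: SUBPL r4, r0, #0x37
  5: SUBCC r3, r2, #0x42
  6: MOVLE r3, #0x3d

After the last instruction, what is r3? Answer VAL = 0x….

VAL = 0xf0

0: ✓ CMP  NZCV=1000
1: ✓ MOVMI  r1←0xf5
2: ✓ ADDVC  r2←0x33
3: ✓ CMP  NZCV=0010
4: ✓ SUBPL  r4←0x56
5: · SUBCC
6: · MOVLE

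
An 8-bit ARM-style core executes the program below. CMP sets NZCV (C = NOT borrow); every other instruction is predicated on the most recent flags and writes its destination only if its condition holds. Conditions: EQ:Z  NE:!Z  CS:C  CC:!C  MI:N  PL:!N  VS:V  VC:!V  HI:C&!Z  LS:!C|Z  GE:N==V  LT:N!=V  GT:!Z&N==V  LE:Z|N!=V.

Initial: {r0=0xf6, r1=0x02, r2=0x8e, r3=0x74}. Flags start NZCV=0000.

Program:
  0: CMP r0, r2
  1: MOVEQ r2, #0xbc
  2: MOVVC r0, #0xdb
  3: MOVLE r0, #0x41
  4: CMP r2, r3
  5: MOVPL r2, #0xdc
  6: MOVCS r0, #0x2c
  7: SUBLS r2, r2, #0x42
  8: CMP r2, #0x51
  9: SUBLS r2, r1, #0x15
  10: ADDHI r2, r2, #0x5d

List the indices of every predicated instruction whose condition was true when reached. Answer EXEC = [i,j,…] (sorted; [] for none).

EXEC = [2,5,6,10]

0: ✓ CMP  NZCV=0010
1: · MOVEQ
2: ✓ MOVVC  r0←0xdb
3: · MOVLE
4: ✓ CMP  NZCV=0011
5: ✓ MOVPL  r2←0xdc
6: ✓ MOVCS  r0←0x2c
7: · SUBLS
8: ✓ CMP  NZCV=1010
9: · SUBLS
10: ✓ ADDHI  r2←0x39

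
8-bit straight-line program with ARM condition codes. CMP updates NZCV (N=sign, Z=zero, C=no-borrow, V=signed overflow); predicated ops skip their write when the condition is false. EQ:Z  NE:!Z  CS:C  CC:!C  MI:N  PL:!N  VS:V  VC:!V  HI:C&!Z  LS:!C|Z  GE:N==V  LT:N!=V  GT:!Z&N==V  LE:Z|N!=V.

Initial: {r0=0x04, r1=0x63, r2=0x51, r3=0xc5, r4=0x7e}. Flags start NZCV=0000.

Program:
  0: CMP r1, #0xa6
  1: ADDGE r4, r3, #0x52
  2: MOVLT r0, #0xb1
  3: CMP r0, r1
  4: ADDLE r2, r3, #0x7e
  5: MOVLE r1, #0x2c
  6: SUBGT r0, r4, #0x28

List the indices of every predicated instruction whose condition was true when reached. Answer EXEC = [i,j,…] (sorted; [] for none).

EXEC = [1,4,5]

[0] flags=1001 → (cmp)
[1] flags=1001 GE?T → r4=0x17
[2] flags=1001 LT?F → skip
[3] flags=1000 → (cmp)
[4] flags=1000 LE?T → r2=0x43
[5] flags=1000 LE?T → r1=0x2c
[6] flags=1000 GT?F → skip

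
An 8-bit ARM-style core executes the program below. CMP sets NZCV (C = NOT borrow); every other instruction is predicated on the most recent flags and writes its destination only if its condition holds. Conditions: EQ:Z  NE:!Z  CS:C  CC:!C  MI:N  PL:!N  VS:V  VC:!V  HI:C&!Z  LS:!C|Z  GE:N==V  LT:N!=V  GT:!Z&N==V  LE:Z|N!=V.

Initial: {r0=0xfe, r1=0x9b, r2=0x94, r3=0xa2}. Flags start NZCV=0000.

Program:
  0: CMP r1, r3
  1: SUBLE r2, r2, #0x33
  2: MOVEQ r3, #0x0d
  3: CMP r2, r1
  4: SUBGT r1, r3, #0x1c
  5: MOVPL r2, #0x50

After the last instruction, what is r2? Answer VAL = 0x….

0: ✓ CMP  NZCV=1000
1: ✓ SUBLE  r2←0x61
2: · MOVEQ
3: ✓ CMP  NZCV=1001
4: ✓ SUBGT  r1←0x86
5: · MOVPL

VAL = 0x61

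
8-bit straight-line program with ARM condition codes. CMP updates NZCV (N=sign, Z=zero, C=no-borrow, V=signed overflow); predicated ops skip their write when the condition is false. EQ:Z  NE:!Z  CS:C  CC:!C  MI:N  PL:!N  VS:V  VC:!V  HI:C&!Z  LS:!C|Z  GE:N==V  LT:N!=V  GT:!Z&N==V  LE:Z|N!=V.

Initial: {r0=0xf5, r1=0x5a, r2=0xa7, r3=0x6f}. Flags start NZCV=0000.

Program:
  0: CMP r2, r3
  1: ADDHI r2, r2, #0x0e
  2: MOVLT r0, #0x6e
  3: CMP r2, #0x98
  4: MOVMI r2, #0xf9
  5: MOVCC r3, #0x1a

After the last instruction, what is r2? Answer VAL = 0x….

VAL = 0xb5

0: ✓ CMP  NZCV=0011
1: ✓ ADDHI  r2←0xb5
2: ✓ MOVLT  r0←0x6e
3: ✓ CMP  NZCV=0010
4: · MOVMI
5: · MOVCC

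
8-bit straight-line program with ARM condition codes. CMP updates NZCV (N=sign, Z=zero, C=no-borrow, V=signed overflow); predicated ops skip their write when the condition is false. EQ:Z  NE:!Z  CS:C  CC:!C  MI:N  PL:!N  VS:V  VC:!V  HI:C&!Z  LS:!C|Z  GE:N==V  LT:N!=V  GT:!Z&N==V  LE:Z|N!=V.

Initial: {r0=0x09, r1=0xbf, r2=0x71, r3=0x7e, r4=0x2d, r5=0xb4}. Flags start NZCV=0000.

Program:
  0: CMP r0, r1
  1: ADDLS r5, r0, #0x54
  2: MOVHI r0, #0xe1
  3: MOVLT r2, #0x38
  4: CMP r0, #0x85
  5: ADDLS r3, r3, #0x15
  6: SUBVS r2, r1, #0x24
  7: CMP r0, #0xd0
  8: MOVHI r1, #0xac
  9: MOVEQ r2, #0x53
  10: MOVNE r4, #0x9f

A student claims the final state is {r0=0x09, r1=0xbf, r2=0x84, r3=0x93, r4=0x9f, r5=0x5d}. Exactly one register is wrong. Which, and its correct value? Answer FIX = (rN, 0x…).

0: ✓ CMP  NZCV=0000
1: ✓ ADDLS  r5←0x5d
2: · MOVHI
3: · MOVLT
4: ✓ CMP  NZCV=1001
5: ✓ ADDLS  r3←0x93
6: ✓ SUBVS  r2←0x9b
7: ✓ CMP  NZCV=0000
8: · MOVHI
9: · MOVEQ
10: ✓ MOVNE  r4←0x9f

FIX = (r2, 0x9b)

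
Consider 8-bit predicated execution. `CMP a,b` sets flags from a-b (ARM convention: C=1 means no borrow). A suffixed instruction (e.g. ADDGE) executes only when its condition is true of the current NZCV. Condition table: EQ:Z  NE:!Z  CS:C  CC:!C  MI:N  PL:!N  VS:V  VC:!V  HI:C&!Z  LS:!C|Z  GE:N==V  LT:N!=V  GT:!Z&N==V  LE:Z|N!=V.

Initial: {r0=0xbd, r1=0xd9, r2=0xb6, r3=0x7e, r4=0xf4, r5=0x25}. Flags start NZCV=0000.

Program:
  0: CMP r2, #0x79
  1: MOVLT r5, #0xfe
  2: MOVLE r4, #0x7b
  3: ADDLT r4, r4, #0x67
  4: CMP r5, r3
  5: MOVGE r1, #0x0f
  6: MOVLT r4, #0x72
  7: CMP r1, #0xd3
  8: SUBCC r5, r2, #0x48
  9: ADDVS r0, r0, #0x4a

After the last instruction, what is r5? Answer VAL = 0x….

VAL = 0xfe

[0] flags=0011 → (cmp)
[1] flags=0011 LT?T → r5=0xfe
[2] flags=0011 LE?T → r4=0x7b
[3] flags=0011 LT?T → r4=0xe2
[4] flags=1010 → (cmp)
[5] flags=1010 GE?F → skip
[6] flags=1010 LT?T → r4=0x72
[7] flags=0010 → (cmp)
[8] flags=0010 CC?F → skip
[9] flags=0010 VS?F → skip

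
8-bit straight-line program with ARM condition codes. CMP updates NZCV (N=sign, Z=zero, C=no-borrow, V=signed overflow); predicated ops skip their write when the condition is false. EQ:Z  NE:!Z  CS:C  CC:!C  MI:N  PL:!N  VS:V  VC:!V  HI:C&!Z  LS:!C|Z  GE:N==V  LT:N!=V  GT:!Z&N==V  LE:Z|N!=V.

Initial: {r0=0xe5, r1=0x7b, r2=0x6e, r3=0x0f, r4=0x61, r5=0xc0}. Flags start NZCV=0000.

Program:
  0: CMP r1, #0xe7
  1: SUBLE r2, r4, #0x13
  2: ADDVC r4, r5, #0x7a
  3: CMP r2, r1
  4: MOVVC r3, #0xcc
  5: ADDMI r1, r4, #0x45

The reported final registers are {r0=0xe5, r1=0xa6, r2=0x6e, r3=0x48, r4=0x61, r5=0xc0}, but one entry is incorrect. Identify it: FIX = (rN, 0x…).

0: ✓ CMP  NZCV=1001
1: · SUBLE
2: · ADDVC
3: ✓ CMP  NZCV=1000
4: ✓ MOVVC  r3←0xcc
5: ✓ ADDMI  r1←0xa6

FIX = (r3, 0xcc)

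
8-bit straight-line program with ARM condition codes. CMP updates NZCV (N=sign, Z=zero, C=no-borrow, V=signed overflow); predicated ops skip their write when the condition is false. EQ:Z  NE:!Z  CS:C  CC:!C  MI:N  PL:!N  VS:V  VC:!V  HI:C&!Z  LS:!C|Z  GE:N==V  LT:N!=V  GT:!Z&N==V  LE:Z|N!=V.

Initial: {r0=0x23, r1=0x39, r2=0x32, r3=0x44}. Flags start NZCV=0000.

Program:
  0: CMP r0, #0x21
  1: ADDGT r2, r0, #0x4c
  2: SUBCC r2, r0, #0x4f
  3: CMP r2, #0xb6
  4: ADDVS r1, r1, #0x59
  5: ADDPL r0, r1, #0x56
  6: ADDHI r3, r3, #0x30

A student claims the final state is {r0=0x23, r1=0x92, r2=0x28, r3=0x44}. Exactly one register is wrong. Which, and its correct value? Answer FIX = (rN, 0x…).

0: ✓ CMP  NZCV=0010
1: ✓ ADDGT  r2←0x6f
2: · SUBCC
3: ✓ CMP  NZCV=1001
4: ✓ ADDVS  r1←0x92
5: · ADDPL
6: · ADDHI

FIX = (r2, 0x6f)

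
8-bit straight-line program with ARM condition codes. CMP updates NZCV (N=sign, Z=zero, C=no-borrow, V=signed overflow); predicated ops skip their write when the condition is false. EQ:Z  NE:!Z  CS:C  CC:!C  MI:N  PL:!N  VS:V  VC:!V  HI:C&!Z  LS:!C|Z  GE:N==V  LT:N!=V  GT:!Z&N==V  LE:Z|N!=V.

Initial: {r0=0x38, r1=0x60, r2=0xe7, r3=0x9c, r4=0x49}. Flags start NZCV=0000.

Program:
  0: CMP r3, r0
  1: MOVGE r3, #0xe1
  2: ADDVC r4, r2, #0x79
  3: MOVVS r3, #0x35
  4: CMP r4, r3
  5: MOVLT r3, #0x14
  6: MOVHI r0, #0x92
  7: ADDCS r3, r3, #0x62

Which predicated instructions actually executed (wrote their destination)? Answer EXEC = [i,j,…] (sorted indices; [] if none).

0: ✓ CMP  NZCV=0011
1: · MOVGE
2: · ADDVC
3: ✓ MOVVS  r3←0x35
4: ✓ CMP  NZCV=0010
5: · MOVLT
6: ✓ MOVHI  r0←0x92
7: ✓ ADDCS  r3←0x97

EXEC = [3,6,7]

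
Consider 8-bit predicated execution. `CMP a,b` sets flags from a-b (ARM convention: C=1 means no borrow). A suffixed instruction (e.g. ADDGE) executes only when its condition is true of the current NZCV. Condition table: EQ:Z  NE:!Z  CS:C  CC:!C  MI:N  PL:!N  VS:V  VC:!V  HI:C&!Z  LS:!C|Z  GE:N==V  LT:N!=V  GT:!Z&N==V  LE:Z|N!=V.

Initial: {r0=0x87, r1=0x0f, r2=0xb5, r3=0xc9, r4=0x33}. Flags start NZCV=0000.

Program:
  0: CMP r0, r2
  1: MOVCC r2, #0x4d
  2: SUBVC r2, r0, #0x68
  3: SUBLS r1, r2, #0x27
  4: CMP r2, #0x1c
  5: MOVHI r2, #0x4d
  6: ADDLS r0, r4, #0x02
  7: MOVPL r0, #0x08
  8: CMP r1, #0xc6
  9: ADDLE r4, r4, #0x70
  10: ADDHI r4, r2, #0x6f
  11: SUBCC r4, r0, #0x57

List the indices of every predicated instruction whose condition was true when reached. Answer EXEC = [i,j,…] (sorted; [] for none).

0: ✓ CMP  NZCV=1000
1: ✓ MOVCC  r2←0x4d
2: ✓ SUBVC  r2←0x1f
3: ✓ SUBLS  r1←0xf8
4: ✓ CMP  NZCV=0010
5: ✓ MOVHI  r2←0x4d
6: · ADDLS
7: ✓ MOVPL  r0←0x08
8: ✓ CMP  NZCV=0010
9: · ADDLE
10: ✓ ADDHI  r4←0xbc
11: · SUBCC

EXEC = [1,2,3,5,7,10]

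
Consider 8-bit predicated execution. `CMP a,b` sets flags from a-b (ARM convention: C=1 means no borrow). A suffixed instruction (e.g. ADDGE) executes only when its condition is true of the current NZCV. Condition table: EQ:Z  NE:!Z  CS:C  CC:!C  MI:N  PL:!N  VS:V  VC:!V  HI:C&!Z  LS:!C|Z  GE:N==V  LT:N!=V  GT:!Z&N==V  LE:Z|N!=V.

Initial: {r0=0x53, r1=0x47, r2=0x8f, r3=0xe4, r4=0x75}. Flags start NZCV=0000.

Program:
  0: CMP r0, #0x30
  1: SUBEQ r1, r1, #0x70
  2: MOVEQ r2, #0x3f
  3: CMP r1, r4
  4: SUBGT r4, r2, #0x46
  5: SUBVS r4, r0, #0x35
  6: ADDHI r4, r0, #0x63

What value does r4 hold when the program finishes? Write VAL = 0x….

VAL = 0x75

0: ✓ CMP  NZCV=0010
1: · SUBEQ
2: · MOVEQ
3: ✓ CMP  NZCV=1000
4: · SUBGT
5: · SUBVS
6: · ADDHI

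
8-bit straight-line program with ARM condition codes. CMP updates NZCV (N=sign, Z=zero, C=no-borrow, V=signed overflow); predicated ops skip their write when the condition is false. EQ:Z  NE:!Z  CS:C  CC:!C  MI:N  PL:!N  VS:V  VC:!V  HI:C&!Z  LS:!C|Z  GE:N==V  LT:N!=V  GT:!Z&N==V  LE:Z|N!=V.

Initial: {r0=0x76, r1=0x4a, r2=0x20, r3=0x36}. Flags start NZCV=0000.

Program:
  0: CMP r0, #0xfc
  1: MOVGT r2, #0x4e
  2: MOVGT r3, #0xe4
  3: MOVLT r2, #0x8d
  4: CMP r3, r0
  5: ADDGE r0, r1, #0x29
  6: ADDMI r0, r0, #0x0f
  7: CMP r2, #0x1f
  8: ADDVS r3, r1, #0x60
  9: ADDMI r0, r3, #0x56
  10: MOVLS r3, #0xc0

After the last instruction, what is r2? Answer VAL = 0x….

VAL = 0x4e

0: ✓ CMP  NZCV=0000
1: ✓ MOVGT  r2←0x4e
2: ✓ MOVGT  r3←0xe4
3: · MOVLT
4: ✓ CMP  NZCV=0011
5: · ADDGE
6: · ADDMI
7: ✓ CMP  NZCV=0010
8: · ADDVS
9: · ADDMI
10: · MOVLS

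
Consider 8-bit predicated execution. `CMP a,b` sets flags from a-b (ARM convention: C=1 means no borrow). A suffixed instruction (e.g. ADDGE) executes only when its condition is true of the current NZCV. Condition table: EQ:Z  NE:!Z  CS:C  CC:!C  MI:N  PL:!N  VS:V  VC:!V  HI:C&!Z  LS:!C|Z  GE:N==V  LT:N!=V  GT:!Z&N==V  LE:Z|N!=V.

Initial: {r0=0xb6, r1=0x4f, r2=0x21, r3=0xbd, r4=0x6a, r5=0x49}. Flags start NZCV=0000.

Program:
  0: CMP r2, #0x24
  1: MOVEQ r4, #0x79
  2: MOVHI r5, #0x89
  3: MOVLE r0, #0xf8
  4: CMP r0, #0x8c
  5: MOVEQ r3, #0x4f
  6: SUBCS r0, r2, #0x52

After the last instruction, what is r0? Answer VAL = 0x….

0: ✓ CMP  NZCV=1000
1: · MOVEQ
2: · MOVHI
3: ✓ MOVLE  r0←0xf8
4: ✓ CMP  NZCV=0010
5: · MOVEQ
6: ✓ SUBCS  r0←0xcf

VAL = 0xcf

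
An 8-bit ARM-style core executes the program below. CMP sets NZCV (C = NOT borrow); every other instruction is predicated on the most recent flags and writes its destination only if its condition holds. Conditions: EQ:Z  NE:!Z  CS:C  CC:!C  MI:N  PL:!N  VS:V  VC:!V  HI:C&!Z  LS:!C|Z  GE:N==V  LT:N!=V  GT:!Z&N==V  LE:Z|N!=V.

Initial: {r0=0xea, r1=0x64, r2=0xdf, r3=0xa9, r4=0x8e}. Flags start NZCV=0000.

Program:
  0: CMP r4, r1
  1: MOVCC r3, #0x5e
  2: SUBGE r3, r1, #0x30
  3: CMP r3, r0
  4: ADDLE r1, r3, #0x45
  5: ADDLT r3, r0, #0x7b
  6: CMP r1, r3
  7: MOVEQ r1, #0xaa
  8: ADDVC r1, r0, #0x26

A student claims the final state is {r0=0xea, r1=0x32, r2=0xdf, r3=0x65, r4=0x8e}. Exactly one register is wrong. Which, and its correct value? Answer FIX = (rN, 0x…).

0: ✓ CMP  NZCV=0011
1: · MOVCC
2: · SUBGE
3: ✓ CMP  NZCV=1000
4: ✓ ADDLE  r1←0xee
5: ✓ ADDLT  r3←0x65
6: ✓ CMP  NZCV=1010
7: · MOVEQ
8: ✓ ADDVC  r1←0x10

FIX = (r1, 0x10)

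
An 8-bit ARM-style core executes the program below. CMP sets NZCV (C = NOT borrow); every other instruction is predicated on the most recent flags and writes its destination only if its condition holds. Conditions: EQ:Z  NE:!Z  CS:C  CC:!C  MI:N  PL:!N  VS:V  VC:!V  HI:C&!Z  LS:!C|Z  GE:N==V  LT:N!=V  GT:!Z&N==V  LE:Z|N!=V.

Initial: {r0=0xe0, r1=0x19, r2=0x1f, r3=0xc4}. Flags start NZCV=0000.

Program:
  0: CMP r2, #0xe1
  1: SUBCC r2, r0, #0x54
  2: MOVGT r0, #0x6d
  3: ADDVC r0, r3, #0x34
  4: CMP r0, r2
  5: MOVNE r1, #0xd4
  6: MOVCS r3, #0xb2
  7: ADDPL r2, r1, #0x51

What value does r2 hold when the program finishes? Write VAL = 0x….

[0] flags=0000 → (cmp)
[1] flags=0000 CC?T → r2=0x8c
[2] flags=0000 GT?T → r0=0x6d
[3] flags=0000 VC?T → r0=0xf8
[4] flags=0010 → (cmp)
[5] flags=0010 NE?T → r1=0xd4
[6] flags=0010 CS?T → r3=0xb2
[7] flags=0010 PL?T → r2=0x25

VAL = 0x25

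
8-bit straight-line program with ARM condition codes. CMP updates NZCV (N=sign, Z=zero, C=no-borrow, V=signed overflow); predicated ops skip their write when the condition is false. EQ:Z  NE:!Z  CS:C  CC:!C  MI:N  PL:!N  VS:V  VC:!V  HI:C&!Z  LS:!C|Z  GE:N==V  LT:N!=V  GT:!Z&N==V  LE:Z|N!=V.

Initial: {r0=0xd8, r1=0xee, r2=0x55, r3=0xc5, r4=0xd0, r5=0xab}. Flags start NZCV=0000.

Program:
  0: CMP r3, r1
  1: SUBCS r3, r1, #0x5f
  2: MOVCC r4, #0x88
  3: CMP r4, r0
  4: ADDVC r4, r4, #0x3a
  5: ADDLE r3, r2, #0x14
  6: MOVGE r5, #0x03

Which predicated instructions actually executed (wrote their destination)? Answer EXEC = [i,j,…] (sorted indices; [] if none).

EXEC = [2,4,5]

[0] flags=1000 → (cmp)
[1] flags=1000 CS?F → skip
[2] flags=1000 CC?T → r4=0x88
[3] flags=1000 → (cmp)
[4] flags=1000 VC?T → r4=0xc2
[5] flags=1000 LE?T → r3=0x69
[6] flags=1000 GE?F → skip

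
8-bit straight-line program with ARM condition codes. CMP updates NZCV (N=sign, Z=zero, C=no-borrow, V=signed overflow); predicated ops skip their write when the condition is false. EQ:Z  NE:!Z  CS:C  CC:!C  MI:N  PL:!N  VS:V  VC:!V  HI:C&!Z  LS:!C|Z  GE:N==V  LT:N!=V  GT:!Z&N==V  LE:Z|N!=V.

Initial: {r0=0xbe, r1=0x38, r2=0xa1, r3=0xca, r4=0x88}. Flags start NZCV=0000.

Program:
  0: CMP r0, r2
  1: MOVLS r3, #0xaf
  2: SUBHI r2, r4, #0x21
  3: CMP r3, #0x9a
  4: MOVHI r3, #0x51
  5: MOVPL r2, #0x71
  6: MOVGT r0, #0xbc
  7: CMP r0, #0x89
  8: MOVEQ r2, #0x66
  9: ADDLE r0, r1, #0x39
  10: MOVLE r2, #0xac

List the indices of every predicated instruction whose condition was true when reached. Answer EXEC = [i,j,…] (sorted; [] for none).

0: ✓ CMP  NZCV=0010
1: · MOVLS
2: ✓ SUBHI  r2←0x67
3: ✓ CMP  NZCV=0010
4: ✓ MOVHI  r3←0x51
5: ✓ MOVPL  r2←0x71
6: ✓ MOVGT  r0←0xbc
7: ✓ CMP  NZCV=0010
8: · MOVEQ
9: · ADDLE
10: · MOVLE

EXEC = [2,4,5,6]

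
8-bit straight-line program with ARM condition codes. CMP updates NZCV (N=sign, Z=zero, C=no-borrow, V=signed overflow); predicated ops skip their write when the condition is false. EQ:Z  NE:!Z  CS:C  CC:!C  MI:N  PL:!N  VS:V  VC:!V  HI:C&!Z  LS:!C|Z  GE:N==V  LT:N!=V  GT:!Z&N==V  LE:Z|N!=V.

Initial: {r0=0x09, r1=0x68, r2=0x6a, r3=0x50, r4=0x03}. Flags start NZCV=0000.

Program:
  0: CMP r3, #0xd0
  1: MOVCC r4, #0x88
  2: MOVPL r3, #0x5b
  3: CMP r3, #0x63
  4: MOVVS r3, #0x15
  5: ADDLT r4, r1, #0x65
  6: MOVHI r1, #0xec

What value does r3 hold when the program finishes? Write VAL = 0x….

0: ✓ CMP  NZCV=1001
1: ✓ MOVCC  r4←0x88
2: · MOVPL
3: ✓ CMP  NZCV=1000
4: · MOVVS
5: ✓ ADDLT  r4←0xcd
6: · MOVHI

VAL = 0x50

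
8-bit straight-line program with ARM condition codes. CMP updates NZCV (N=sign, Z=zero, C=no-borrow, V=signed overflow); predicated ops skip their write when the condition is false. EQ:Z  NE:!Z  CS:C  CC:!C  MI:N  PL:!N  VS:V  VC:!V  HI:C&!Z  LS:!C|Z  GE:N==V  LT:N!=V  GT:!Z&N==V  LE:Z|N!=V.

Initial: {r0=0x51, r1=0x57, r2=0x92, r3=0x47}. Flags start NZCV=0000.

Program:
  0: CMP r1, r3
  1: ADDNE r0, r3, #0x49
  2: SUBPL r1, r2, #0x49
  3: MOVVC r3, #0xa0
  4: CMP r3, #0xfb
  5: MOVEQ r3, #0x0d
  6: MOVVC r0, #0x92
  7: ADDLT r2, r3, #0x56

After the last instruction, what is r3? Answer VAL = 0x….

VAL = 0xa0

0: ✓ CMP  NZCV=0010
1: ✓ ADDNE  r0←0x90
2: ✓ SUBPL  r1←0x49
3: ✓ MOVVC  r3←0xa0
4: ✓ CMP  NZCV=1000
5: · MOVEQ
6: ✓ MOVVC  r0←0x92
7: ✓ ADDLT  r2←0xf6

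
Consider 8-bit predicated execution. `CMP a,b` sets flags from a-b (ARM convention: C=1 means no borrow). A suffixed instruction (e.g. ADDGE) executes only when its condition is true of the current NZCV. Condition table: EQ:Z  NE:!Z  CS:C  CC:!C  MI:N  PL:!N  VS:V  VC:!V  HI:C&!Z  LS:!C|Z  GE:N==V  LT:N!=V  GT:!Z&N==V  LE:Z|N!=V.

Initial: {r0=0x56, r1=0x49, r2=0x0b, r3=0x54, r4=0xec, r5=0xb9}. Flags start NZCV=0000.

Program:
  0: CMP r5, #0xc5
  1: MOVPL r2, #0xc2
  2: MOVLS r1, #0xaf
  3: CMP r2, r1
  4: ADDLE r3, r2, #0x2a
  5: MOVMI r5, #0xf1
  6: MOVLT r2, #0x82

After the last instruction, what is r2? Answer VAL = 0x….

VAL = 0x0b

[0] flags=1000 → (cmp)
[1] flags=1000 PL?F → skip
[2] flags=1000 LS?T → r1=0xaf
[3] flags=0000 → (cmp)
[4] flags=0000 LE?F → skip
[5] flags=0000 MI?F → skip
[6] flags=0000 LT?F → skip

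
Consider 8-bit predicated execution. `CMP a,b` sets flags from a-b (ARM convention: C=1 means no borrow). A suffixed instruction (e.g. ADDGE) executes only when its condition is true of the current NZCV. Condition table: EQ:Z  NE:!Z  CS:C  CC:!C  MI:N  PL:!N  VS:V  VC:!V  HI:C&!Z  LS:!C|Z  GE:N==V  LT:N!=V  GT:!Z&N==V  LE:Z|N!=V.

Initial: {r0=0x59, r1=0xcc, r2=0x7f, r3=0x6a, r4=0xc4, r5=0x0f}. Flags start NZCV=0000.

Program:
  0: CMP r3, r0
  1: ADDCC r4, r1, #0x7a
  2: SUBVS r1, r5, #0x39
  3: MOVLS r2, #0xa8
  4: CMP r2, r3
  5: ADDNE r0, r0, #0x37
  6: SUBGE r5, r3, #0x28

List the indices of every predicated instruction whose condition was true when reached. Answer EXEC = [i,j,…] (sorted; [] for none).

[0] flags=0010 → (cmp)
[1] flags=0010 CC?F → skip
[2] flags=0010 VS?F → skip
[3] flags=0010 LS?F → skip
[4] flags=0010 → (cmp)
[5] flags=0010 NE?T → r0=0x90
[6] flags=0010 GE?T → r5=0x42

EXEC = [5,6]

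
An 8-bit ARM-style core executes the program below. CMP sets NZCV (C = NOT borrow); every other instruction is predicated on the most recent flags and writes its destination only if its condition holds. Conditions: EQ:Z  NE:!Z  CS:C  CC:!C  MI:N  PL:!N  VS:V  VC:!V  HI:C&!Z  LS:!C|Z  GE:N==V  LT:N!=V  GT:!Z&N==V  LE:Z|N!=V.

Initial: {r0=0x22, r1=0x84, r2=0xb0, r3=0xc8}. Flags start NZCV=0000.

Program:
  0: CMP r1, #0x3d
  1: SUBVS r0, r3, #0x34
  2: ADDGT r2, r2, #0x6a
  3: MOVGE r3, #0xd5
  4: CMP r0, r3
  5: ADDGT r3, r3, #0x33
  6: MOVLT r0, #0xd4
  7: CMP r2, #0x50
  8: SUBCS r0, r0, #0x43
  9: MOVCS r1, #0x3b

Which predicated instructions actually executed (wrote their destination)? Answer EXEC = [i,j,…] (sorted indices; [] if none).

0: ✓ CMP  NZCV=0011
1: ✓ SUBVS  r0←0x94
2: · ADDGT
3: · MOVGE
4: ✓ CMP  NZCV=1000
5: · ADDGT
6: ✓ MOVLT  r0←0xd4
7: ✓ CMP  NZCV=0011
8: ✓ SUBCS  r0←0x91
9: ✓ MOVCS  r1←0x3b

EXEC = [1,6,8,9]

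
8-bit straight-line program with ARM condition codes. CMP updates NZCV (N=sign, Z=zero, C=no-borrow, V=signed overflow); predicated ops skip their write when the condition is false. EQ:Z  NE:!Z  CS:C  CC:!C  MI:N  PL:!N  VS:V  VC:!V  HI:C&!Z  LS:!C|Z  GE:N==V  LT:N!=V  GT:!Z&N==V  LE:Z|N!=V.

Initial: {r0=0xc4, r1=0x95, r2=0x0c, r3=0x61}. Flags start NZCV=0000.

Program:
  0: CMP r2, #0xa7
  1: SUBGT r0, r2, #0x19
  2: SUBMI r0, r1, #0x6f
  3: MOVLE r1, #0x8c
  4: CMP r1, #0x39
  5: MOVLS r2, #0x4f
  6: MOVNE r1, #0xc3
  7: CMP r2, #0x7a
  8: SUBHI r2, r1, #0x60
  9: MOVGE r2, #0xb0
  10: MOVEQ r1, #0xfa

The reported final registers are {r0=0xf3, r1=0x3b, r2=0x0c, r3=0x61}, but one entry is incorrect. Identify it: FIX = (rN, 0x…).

FIX = (r1, 0xc3)

[0] flags=0000 → (cmp)
[1] flags=0000 GT?T → r0=0xf3
[2] flags=0000 MI?F → skip
[3] flags=0000 LE?F → skip
[4] flags=0011 → (cmp)
[5] flags=0011 LS?F → skip
[6] flags=0011 NE?T → r1=0xc3
[7] flags=1000 → (cmp)
[8] flags=1000 HI?F → skip
[9] flags=1000 GE?F → skip
[10] flags=1000 EQ?F → skip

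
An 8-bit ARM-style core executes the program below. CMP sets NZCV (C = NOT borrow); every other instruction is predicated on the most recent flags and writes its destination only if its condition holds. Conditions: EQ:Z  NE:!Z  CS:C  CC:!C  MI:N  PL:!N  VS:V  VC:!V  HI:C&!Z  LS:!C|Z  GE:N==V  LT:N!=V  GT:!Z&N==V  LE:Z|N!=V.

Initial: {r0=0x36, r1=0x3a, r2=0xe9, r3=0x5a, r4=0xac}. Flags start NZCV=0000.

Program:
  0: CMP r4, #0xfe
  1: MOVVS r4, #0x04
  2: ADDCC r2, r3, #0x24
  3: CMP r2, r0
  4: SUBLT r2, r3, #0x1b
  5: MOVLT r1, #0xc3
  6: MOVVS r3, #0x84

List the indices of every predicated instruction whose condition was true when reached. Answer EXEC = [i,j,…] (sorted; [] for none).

[0] flags=1000 → (cmp)
[1] flags=1000 VS?F → skip
[2] flags=1000 CC?T → r2=0x7e
[3] flags=0010 → (cmp)
[4] flags=0010 LT?F → skip
[5] flags=0010 LT?F → skip
[6] flags=0010 VS?F → skip

EXEC = [2]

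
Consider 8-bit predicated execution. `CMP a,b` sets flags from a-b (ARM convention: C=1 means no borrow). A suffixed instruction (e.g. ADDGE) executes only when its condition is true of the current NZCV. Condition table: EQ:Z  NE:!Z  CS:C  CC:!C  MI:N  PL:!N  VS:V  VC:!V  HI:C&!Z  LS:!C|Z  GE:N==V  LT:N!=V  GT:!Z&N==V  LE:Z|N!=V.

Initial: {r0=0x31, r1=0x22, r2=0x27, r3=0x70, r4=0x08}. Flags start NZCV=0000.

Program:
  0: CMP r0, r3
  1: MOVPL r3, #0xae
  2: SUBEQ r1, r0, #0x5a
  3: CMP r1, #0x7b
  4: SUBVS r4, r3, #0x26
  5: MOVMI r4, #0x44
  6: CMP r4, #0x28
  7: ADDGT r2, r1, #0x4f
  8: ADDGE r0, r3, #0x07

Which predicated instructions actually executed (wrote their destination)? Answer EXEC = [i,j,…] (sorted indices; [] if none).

[0] flags=1000 → (cmp)
[1] flags=1000 PL?F → skip
[2] flags=1000 EQ?F → skip
[3] flags=1000 → (cmp)
[4] flags=1000 VS?F → skip
[5] flags=1000 MI?T → r4=0x44
[6] flags=0010 → (cmp)
[7] flags=0010 GT?T → r2=0x71
[8] flags=0010 GE?T → r0=0x77

EXEC = [5,7,8]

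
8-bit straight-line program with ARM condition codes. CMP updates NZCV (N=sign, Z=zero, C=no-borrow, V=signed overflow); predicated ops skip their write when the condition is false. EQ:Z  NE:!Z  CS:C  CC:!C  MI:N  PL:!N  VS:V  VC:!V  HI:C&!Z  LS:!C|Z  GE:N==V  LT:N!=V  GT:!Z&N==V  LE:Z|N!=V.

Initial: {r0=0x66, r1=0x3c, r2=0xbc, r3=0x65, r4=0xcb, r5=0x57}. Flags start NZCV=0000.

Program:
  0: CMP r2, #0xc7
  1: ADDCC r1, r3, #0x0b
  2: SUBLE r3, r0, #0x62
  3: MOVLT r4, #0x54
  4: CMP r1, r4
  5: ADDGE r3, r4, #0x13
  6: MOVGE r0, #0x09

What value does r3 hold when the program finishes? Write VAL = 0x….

VAL = 0x67

0: ✓ CMP  NZCV=1000
1: ✓ ADDCC  r1←0x70
2: ✓ SUBLE  r3←0x04
3: ✓ MOVLT  r4←0x54
4: ✓ CMP  NZCV=0010
5: ✓ ADDGE  r3←0x67
6: ✓ MOVGE  r0←0x09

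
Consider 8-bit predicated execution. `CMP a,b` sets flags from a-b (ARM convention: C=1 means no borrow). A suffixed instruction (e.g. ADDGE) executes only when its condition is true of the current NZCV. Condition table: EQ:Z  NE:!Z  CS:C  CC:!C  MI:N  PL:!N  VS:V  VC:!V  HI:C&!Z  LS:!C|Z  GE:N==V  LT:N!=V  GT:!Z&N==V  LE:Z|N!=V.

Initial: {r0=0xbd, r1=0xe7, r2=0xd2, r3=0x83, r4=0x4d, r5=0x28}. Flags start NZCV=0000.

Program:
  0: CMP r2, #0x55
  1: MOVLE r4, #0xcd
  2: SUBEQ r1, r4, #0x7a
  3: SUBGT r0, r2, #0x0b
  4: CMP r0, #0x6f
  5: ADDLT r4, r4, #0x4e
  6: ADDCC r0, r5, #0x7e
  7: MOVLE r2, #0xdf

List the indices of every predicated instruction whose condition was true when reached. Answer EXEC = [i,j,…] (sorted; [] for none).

EXEC = [1,5,7]

[0] flags=0011 → (cmp)
[1] flags=0011 LE?T → r4=0xcd
[2] flags=0011 EQ?F → skip
[3] flags=0011 GT?F → skip
[4] flags=0011 → (cmp)
[5] flags=0011 LT?T → r4=0x1b
[6] flags=0011 CC?F → skip
[7] flags=0011 LE?T → r2=0xdf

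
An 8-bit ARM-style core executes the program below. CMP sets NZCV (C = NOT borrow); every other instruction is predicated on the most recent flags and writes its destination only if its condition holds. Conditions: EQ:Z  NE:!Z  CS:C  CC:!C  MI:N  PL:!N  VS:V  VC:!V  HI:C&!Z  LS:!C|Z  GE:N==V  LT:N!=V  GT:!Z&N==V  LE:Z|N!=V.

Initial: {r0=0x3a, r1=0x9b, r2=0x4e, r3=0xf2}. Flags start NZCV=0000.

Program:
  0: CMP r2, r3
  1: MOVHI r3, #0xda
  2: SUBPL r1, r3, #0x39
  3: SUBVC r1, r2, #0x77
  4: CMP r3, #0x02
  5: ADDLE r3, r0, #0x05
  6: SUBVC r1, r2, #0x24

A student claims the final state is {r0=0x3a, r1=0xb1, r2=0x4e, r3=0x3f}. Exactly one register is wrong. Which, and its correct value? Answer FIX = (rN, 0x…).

FIX = (r1, 0x2a)

0: ✓ CMP  NZCV=0000
1: · MOVHI
2: ✓ SUBPL  r1←0xb9
3: ✓ SUBVC  r1←0xd7
4: ✓ CMP  NZCV=1010
5: ✓ ADDLE  r3←0x3f
6: ✓ SUBVC  r1←0x2a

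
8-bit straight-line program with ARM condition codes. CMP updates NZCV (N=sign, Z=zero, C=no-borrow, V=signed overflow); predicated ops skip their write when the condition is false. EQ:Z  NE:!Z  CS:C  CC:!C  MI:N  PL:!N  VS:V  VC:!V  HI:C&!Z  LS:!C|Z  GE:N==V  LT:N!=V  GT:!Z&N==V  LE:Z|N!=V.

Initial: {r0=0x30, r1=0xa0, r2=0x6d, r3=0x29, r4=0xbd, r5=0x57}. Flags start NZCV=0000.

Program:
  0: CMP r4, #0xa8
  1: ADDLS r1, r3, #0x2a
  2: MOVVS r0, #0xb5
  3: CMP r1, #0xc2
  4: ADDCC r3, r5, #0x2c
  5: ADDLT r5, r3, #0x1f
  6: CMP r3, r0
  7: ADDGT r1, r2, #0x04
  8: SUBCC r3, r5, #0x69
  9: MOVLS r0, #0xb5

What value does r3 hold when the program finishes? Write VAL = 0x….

VAL = 0x83

0: ✓ CMP  NZCV=0010
1: · ADDLS
2: · MOVVS
3: ✓ CMP  NZCV=1000
4: ✓ ADDCC  r3←0x83
5: ✓ ADDLT  r5←0xa2
6: ✓ CMP  NZCV=0011
7: · ADDGT
8: · SUBCC
9: · MOVLS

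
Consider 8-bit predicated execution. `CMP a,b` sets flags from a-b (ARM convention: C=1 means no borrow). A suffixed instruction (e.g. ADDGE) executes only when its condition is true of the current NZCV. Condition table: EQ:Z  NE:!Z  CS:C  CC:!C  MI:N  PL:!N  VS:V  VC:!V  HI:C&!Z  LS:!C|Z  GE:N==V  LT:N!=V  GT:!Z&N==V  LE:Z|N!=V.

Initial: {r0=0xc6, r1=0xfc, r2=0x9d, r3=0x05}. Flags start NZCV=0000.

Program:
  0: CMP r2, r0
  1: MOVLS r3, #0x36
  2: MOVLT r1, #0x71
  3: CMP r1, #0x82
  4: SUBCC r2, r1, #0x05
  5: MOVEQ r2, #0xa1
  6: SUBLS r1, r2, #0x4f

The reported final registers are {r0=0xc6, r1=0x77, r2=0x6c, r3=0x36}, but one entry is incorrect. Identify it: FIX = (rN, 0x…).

FIX = (r1, 0x1d)

[0] flags=1000 → (cmp)
[1] flags=1000 LS?T → r3=0x36
[2] flags=1000 LT?T → r1=0x71
[3] flags=1001 → (cmp)
[4] flags=1001 CC?T → r2=0x6c
[5] flags=1001 EQ?F → skip
[6] flags=1001 LS?T → r1=0x1d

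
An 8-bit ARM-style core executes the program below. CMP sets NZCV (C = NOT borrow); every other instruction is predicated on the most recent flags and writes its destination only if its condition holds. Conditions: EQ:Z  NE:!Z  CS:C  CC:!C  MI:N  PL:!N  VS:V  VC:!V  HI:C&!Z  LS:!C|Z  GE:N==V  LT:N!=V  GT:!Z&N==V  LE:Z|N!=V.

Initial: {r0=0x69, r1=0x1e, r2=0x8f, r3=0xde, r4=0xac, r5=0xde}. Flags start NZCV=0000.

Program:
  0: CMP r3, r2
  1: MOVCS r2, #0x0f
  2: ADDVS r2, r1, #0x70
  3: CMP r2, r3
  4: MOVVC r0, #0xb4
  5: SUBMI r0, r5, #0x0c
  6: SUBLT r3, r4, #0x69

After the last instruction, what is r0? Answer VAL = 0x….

VAL = 0xb4

0: ✓ CMP  NZCV=0010
1: ✓ MOVCS  r2←0x0f
2: · ADDVS
3: ✓ CMP  NZCV=0000
4: ✓ MOVVC  r0←0xb4
5: · SUBMI
6: · SUBLT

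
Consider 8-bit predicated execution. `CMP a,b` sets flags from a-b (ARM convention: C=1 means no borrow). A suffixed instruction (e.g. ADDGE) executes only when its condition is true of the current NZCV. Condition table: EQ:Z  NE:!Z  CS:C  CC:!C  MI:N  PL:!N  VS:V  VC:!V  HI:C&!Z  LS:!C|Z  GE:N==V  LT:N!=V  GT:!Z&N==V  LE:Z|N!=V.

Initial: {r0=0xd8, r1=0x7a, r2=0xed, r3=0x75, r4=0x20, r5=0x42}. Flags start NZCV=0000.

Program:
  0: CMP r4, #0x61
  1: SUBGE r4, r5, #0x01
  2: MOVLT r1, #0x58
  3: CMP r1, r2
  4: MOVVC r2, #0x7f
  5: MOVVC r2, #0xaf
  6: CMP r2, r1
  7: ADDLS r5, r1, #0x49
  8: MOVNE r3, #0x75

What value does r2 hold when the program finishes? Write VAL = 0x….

[0] flags=1000 → (cmp)
[1] flags=1000 GE?F → skip
[2] flags=1000 LT?T → r1=0x58
[3] flags=0000 → (cmp)
[4] flags=0000 VC?T → r2=0x7f
[5] flags=0000 VC?T → r2=0xaf
[6] flags=0011 → (cmp)
[7] flags=0011 LS?F → skip
[8] flags=0011 NE?T → r3=0x75

VAL = 0xaf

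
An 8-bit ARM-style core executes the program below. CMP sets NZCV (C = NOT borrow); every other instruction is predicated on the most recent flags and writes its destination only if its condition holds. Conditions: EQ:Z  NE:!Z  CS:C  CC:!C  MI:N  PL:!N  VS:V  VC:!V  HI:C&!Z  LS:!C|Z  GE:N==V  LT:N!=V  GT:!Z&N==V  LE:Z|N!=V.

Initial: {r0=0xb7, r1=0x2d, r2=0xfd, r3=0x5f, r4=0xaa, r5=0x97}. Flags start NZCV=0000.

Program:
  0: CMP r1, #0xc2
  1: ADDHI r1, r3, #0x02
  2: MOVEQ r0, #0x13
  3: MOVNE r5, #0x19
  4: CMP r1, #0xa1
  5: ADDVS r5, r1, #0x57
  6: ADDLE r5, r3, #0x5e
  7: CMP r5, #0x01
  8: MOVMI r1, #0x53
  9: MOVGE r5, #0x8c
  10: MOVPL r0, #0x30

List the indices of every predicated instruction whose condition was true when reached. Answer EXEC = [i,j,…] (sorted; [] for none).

0: ✓ CMP  NZCV=0000
1: · ADDHI
2: · MOVEQ
3: ✓ MOVNE  r5←0x19
4: ✓ CMP  NZCV=1001
5: ✓ ADDVS  r5←0x84
6: · ADDLE
7: ✓ CMP  NZCV=1010
8: ✓ MOVMI  r1←0x53
9: · MOVGE
10: · MOVPL

EXEC = [3,5,8]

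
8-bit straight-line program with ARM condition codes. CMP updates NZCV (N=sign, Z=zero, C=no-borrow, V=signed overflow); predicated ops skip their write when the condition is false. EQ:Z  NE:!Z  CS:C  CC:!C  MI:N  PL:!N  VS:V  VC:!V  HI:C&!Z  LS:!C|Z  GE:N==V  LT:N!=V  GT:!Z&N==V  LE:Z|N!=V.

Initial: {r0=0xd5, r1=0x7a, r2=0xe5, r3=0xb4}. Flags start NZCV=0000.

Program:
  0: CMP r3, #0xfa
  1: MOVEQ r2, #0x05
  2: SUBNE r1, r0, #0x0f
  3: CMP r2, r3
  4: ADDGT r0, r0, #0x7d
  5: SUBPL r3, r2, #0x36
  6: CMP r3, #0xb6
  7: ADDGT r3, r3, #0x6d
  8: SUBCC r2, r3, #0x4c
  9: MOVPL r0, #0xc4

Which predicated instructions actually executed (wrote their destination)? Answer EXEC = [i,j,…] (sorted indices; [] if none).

0: ✓ CMP  NZCV=1000
1: · MOVEQ
2: ✓ SUBNE  r1←0xc6
3: ✓ CMP  NZCV=0010
4: ✓ ADDGT  r0←0x52
5: ✓ SUBPL  r3←0xaf
6: ✓ CMP  NZCV=1000
7: · ADDGT
8: ✓ SUBCC  r2←0x63
9: · MOVPL

EXEC = [2,4,5,8]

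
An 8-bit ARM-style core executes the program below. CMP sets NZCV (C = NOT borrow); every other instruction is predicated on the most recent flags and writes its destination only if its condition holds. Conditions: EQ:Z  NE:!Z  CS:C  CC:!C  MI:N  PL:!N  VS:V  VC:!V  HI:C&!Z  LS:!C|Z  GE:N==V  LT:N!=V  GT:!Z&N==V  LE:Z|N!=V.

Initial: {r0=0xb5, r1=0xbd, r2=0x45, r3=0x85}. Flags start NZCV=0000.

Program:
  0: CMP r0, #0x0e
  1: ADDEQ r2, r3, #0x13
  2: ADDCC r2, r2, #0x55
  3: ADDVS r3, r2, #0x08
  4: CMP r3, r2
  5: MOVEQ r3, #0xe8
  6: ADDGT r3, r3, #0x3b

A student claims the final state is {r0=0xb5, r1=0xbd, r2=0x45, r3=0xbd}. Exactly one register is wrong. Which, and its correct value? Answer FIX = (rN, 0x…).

[0] flags=1010 → (cmp)
[1] flags=1010 EQ?F → skip
[2] flags=1010 CC?F → skip
[3] flags=1010 VS?F → skip
[4] flags=0011 → (cmp)
[5] flags=0011 EQ?F → skip
[6] flags=0011 GT?F → skip

FIX = (r3, 0x85)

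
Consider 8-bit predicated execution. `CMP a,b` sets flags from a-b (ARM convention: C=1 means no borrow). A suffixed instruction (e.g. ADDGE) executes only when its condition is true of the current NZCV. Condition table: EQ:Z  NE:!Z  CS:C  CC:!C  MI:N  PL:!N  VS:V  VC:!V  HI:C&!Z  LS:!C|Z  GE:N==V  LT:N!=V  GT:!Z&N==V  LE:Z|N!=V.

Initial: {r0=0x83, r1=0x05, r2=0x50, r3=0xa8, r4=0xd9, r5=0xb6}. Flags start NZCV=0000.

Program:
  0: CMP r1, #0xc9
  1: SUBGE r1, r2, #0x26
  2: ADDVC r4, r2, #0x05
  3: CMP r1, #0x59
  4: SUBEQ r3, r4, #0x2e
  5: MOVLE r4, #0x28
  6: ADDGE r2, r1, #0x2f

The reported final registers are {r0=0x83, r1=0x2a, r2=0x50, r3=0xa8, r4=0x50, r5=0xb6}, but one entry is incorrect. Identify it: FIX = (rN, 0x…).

FIX = (r4, 0x28)

[0] flags=0000 → (cmp)
[1] flags=0000 GE?T → r1=0x2a
[2] flags=0000 VC?T → r4=0x55
[3] flags=1000 → (cmp)
[4] flags=1000 EQ?F → skip
[5] flags=1000 LE?T → r4=0x28
[6] flags=1000 GE?F → skip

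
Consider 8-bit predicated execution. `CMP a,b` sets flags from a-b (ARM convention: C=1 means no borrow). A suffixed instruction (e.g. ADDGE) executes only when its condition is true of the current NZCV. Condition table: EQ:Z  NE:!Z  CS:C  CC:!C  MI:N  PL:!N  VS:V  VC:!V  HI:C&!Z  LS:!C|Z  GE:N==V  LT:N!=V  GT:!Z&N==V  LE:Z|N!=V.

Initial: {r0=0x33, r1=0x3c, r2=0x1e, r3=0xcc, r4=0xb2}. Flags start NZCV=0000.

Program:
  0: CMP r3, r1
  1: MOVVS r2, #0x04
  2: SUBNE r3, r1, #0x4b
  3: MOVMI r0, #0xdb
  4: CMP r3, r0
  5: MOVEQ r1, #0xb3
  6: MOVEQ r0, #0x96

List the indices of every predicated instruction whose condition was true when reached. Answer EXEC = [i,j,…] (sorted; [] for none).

[0] flags=1010 → (cmp)
[1] flags=1010 VS?F → skip
[2] flags=1010 NE?T → r3=0xf1
[3] flags=1010 MI?T → r0=0xdb
[4] flags=0010 → (cmp)
[5] flags=0010 EQ?F → skip
[6] flags=0010 EQ?F → skip

EXEC = [2,3]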